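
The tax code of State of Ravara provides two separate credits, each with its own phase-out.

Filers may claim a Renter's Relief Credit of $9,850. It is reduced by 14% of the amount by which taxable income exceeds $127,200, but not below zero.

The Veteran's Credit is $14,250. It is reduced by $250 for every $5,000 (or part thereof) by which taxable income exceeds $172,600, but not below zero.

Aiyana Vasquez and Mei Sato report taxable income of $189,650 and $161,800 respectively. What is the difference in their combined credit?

Aiyana ($189,650): Renter's Relief Credit: 14% of the $62,450 excess over $127,200 is $8,743; credit = $9,850 − $8,743 = $1,107. Veteran's Credit: income exceeds $172,600 by $17,050, which is 4 full-or-partial $5,000 increments; reduction = 4 × $250 = $1,000, leaving $13,250. total $1,107 + $13,250 = $14,357
Mei ($161,800): Renter's Relief Credit: 14% of the $34,600 excess over $127,200 is $4,844; credit = $9,850 − $4,844 = $5,006. Veteran's Credit: $161,800 is at or below the $172,600 threshold, so the full $14,250 applies. total $5,006 + $14,250 = $19,256
Difference: |$14,357 − $19,256| = $4,899.

$4,899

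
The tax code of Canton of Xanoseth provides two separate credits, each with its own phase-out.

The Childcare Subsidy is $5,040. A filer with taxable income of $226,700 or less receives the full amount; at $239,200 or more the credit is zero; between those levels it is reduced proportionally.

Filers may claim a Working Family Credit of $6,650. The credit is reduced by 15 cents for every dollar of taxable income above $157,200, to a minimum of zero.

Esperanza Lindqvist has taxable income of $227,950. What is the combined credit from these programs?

Childcare Subsidy: $227,950 is $1,250 into a $12,500 phase-out range, leaving 11,250/12,500 of the credit: $5,040 × 11,250/12,500 = $4,536.
Working Family Credit: 15% of the $70,750 excess over $157,200 is $10,612.50 ≥ base, so the credit is $0.
Total: $4,536 + $0 = $4,536.

$4,536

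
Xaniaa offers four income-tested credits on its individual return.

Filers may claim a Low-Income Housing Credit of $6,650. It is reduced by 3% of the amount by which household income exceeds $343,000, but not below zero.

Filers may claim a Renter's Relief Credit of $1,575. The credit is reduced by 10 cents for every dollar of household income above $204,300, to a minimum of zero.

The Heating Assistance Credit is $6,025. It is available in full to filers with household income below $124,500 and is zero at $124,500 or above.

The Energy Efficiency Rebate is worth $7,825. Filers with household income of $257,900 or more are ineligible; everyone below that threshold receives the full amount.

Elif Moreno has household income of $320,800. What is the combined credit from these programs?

Low-Income Housing Credit: $320,800 is at or below the $343,000 threshold, so the full $6,650 applies.
Renter's Relief Credit: 10% of the $116,500 excess over $204,300 is $11,650 ≥ base, so the credit is $0.
Heating Assistance Credit: $320,800 meets or exceeds the $124,500 cutoff, so the credit is $0.
Energy Efficiency Rebate: $320,800 meets or exceeds the $257,900 cutoff, so the credit is $0.
Total: $6,650 + $0 + $0 + $0 = $6,650.

$6,650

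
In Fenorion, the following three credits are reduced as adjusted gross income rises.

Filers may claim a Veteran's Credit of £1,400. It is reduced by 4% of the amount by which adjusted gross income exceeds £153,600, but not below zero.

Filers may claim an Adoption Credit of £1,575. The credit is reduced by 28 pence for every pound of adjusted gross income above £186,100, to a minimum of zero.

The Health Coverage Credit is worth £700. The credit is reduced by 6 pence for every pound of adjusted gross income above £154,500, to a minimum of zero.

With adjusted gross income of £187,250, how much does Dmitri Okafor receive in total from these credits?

£1,307

Veteran's Credit: 4% of the £33,650 excess over £153,600 is £1,346; credit = £1,400 − £1,346 = £54.
Adoption Credit: 28% of the £1,150 excess over £186,100 is £322; credit = £1,575 − £322 = £1,253.
Health Coverage Credit: 6% of the £32,750 excess over £154,500 is £1,965 ≥ base, so the credit is £0.
Total: £54 + £1,253 + £0 = £1,307.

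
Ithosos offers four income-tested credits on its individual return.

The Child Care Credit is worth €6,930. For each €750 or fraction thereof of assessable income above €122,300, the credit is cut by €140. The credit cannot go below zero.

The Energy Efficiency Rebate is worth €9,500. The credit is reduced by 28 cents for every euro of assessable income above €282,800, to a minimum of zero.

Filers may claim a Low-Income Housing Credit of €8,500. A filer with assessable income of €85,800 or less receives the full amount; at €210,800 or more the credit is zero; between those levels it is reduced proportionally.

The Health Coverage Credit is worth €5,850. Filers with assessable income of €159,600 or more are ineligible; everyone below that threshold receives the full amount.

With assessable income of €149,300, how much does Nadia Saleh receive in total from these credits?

€21,422

Child Care Credit: income exceeds €122,300 by €27,000, which is 36 full-or-partial €750 increments; reduction = 36 × €140 = €5,040, leaving €1,890.
Energy Efficiency Rebate: €149,300 is at or below the €282,800 threshold, so the full €9,500 applies.
Low-Income Housing Credit: €149,300 is €63,500 into a €125,000 phase-out range, leaving 61,500/125,000 of the credit: €8,500 × 61,500/125,000 = €4,182.
Health Coverage Credit: €149,300 is below the €159,600 cutoff, so the full €5,850 applies.
Total: €1,890 + €9,500 + €4,182 + €5,850 = €21,422.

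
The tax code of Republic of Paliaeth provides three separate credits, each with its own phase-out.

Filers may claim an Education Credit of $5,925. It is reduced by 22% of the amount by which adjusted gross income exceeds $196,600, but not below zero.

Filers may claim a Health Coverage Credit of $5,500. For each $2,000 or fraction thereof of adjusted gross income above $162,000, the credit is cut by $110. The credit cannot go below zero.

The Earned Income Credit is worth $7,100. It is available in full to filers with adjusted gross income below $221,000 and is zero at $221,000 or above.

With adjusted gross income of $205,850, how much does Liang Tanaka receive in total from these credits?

$14,070

Education Credit: 22% of the $9,250 excess over $196,600 is $2,035; credit = $5,925 − $2,035 = $3,890.
Health Coverage Credit: income exceeds $162,000 by $43,850, which is 22 full-or-partial $2,000 increments; reduction = 22 × $110 = $2,420, leaving $3,080.
Earned Income Credit: $205,850 is below the $221,000 cutoff, so the full $7,100 applies.
Total: $3,890 + $3,080 + $7,100 = $14,070.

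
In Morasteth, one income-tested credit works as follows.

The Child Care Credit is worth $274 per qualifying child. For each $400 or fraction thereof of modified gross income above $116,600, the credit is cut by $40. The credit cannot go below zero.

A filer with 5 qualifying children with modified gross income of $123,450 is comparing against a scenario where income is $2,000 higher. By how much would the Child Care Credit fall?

$200

At $123,450 — base = 5 × $274 = $1,370. income exceeds $116,600 by $6,850, which is 18 full-or-partial $400 increments; reduction = 18 × $40 = $720, leaving $650.
At $125,450 — base = 5 × $274 = $1,370. income exceeds $116,600 by $8,850, which is 23 full-or-partial $400 increments; reduction = 23 × $40 = $920, leaving $450.
Lost: $650 − $450 = $200.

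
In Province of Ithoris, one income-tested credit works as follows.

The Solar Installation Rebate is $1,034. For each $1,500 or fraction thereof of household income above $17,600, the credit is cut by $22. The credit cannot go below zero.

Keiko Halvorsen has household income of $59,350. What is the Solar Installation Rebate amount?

Solar Installation Rebate: income exceeds $17,600 by $41,750, which is 28 full-or-partial $1,500 increments; reduction = 28 × $22 = $616, leaving $418.

$418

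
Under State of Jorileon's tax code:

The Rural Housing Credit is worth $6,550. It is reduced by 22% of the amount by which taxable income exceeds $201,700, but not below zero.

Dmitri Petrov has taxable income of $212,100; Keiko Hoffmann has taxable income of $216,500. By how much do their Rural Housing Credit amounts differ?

Dmitri ($212,100): Rural Housing Credit: 22% of the $10,400 excess over $201,700 is $2,288; credit = $6,550 − $2,288 = $4,262.
Keiko ($216,500): Rural Housing Credit: 22% of the $14,800 excess over $201,700 is $3,256; credit = $6,550 − $3,256 = $3,294.
Difference: |$4,262 − $3,294| = $968.

$968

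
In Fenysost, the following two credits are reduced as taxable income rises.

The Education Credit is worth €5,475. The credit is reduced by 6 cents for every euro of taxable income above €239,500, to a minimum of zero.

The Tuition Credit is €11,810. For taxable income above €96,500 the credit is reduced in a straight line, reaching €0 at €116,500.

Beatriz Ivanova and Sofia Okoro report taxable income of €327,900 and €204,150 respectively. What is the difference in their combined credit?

Beatriz (€327,900): Education Credit: 6% of the €88,400 excess over €239,500 is €5,304; credit = €5,475 − €5,304 = €171. Tuition Credit: €327,900 is at or above €116,500, so the credit is €0. total €171 + €0 = €171
Sofia (€204,150): Education Credit: €204,150 is at or below the €239,500 threshold, so the full €5,475 applies. Tuition Credit: €204,150 is at or above €116,500, so the credit is €0. total €5,475 + €0 = €5,475
Difference: |€171 − €5,475| = €5,304.

€5,304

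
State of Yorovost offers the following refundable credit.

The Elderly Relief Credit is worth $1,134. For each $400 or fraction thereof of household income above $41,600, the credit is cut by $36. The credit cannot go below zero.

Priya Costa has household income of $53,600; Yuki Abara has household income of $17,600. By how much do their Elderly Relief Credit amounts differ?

$1,080

Priya ($53,600): Elderly Relief Credit: income exceeds $41,600 by $12,000, which is 30 full-or-partial $400 increments; reduction = 30 × $36 = $1,080, leaving $54.
Yuki ($17,600): Elderly Relief Credit: $17,600 is at or below the $41,600 threshold, so the full $1,134 applies.
Difference: |$54 − $1,134| = $1,080.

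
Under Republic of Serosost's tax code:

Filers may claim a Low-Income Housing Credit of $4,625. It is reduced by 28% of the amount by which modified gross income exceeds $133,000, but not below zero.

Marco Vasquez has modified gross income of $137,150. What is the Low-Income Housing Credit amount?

$3,463

Low-Income Housing Credit: 28% of the $4,150 excess over $133,000 is $1,162; credit = $4,625 − $1,162 = $3,463.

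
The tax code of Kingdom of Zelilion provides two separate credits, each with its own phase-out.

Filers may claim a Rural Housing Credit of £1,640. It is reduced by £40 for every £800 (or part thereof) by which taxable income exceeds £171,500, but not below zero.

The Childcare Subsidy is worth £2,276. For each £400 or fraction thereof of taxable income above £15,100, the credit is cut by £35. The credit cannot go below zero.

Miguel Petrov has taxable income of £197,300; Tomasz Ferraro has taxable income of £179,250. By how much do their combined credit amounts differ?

Miguel (£197,300): Rural Housing Credit: income exceeds £171,500 by £25,800, which is 33 full-or-partial £800 increments; reduction = 33 × £40 = £1,320, leaving £320. Childcare Subsidy: income exceeds £15,100 by £182,200 → 456 increments × £35 = £15,960 ≥ base, so the credit is £0. total £320 + £0 = £320
Tomasz (£179,250): Rural Housing Credit: income exceeds £171,500 by £7,750, which is 10 full-or-partial £800 increments; reduction = 10 × £40 = £400, leaving £1,240. Childcare Subsidy: income exceeds £15,100 by £164,150 → 411 increments × £35 = £14,385 ≥ base, so the credit is £0. total £1,240 + £0 = £1,240
Difference: |£320 − £1,240| = £920.

£920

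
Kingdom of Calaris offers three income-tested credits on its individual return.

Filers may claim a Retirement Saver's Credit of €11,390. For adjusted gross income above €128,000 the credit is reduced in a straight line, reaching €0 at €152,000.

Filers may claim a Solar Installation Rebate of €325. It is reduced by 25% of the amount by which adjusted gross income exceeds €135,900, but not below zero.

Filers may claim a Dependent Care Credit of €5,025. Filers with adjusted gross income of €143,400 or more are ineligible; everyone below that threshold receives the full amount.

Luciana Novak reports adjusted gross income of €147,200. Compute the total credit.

Retirement Saver's Credit: €147,200 is €19,200 into a €24,000 phase-out range, leaving 4,800/24,000 of the credit: €11,390 × 4,800/24,000 = €2,278.
Solar Installation Rebate: 25% of the €11,300 excess over €135,900 is €2,825 ≥ base, so the credit is €0.
Dependent Care Credit: €147,200 meets or exceeds the €143,400 cutoff, so the credit is €0.
Total: €2,278 + €0 + €0 = €2,278.

€2,278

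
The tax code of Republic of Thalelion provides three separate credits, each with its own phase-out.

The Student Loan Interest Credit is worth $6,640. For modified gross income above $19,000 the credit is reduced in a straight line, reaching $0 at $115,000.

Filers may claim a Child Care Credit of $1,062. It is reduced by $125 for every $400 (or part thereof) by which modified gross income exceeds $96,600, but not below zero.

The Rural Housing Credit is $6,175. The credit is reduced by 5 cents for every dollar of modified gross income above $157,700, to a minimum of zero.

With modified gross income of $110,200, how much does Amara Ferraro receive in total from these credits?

$6,507

Student Loan Interest Credit: $110,200 is $91,200 into a $96,000 phase-out range, leaving 4,800/96,000 of the credit: $6,640 × 4,800/96,000 = $332.
Child Care Credit: income exceeds $96,600 by $13,600 → 34 increments × $125 = $4,250 ≥ base, so the credit is $0.
Rural Housing Credit: $110,200 is at or below the $157,700 threshold, so the full $6,175 applies.
Total: $332 + $0 + $6,175 = $6,507.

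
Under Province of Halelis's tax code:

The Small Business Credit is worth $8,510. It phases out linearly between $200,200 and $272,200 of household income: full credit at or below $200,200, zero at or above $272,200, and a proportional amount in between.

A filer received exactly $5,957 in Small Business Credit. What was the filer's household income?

$5,957 is 5,957/8,510 of the full $8,510, so 2,553/8,510 of the $72,000 range has been used: income = $200,200 + $72,000 × 2,553/8,510 = $221,800.

$221,800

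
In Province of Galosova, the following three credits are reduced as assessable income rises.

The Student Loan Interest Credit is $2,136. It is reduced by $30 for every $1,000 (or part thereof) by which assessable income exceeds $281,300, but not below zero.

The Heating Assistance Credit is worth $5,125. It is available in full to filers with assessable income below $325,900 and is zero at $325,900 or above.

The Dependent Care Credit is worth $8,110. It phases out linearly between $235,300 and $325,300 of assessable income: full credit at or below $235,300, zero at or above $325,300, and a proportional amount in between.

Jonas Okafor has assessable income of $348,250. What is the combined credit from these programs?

Student Loan Interest Credit: income exceeds $281,300 by $66,950, which is 67 full-or-partial $1,000 increments; reduction = 67 × $30 = $2,010, leaving $126.
Heating Assistance Credit: $348,250 meets or exceeds the $325,900 cutoff, so the credit is $0.
Dependent Care Credit: $348,250 is at or above $325,300, so the credit is $0.
Total: $126 + $0 + $0 = $126.

$126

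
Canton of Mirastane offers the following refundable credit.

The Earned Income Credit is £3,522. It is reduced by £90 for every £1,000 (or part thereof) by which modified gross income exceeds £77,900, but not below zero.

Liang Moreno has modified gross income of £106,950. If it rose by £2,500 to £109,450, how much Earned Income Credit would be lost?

At £106,950 — income exceeds £77,900 by £29,050, which is 30 full-or-partial £1,000 increments; reduction = 30 × £90 = £2,700, leaving £822.
At £109,450 — income exceeds £77,900 by £31,550, which is 32 full-or-partial £1,000 increments; reduction = 32 × £90 = £2,880, leaving £642.
Lost: £822 − £642 = £180.

£180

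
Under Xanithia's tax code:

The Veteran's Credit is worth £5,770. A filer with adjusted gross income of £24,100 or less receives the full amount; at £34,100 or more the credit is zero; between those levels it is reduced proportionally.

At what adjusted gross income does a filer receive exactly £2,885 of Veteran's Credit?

£29,100

£2,885 is 2,885/5,770 of the full £5,770, so 2,885/5,770 of the £10,000 range has been used: income = £24,100 + £10,000 × 2,885/5,770 = £29,100.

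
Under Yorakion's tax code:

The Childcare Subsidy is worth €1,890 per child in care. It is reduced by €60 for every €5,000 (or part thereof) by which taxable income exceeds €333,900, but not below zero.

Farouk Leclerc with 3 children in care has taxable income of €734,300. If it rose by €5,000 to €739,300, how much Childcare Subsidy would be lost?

At €734,300 — base = 3 × €1,890 = €5,670. income exceeds €333,900 by €400,400, which is 81 full-or-partial €5,000 increments; reduction = 81 × €60 = €4,860, leaving €810.
At €739,300 — base = 3 × €1,890 = €5,670. income exceeds €333,900 by €405,400, which is 82 full-or-partial €5,000 increments; reduction = 82 × €60 = €4,920, leaving €750.
Lost: €810 − €750 = €60.

€60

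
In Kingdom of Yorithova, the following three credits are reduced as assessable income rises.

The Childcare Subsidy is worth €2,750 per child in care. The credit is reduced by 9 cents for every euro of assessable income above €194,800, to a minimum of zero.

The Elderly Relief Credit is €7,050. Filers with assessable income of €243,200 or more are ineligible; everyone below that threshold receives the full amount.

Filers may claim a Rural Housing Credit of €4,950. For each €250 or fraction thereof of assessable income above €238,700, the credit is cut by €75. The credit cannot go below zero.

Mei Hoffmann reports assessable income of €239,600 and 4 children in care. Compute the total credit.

Childcare Subsidy: base = 4 × €2,750 = €11,000. 9% of the €44,800 excess over €194,800 is €4,032; credit = €11,000 − €4,032 = €6,968.
Elderly Relief Credit: €239,600 is below the €243,200 cutoff, so the full €7,050 applies.
Rural Housing Credit: income exceeds €238,700 by €900, which is 4 full-or-partial €250 increments; reduction = 4 × €75 = €300, leaving €4,650.
Total: €6,968 + €7,050 + €4,650 = €18,668.

€18,668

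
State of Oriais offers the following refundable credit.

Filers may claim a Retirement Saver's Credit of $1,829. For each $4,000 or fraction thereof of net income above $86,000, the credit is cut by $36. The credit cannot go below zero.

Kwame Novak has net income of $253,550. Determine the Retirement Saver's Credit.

$317

Retirement Saver's Credit: income exceeds $86,000 by $167,550, which is 42 full-or-partial $4,000 increments; reduction = 42 × $36 = $1,512, leaving $317.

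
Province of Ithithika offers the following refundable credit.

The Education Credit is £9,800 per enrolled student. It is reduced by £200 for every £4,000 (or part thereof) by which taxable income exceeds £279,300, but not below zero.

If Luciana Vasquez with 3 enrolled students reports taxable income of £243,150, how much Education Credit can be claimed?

Education Credit: base = 3 × £9,800 = £29,400. £243,150 is at or below the £279,300 threshold, so the full £29,400 applies.

£29,400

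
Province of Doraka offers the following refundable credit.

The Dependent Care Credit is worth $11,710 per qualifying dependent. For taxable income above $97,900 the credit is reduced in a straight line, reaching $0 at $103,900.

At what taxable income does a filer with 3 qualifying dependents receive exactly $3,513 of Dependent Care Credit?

$103,300

Full credit = 3 × $11,710 = $35,130.
$3,513 is 3,513/35,130 of the full $35,130, so 31,617/35,130 of the $6,000 range has been used: income = $97,900 + $6,000 × 31,617/35,130 = $103,300.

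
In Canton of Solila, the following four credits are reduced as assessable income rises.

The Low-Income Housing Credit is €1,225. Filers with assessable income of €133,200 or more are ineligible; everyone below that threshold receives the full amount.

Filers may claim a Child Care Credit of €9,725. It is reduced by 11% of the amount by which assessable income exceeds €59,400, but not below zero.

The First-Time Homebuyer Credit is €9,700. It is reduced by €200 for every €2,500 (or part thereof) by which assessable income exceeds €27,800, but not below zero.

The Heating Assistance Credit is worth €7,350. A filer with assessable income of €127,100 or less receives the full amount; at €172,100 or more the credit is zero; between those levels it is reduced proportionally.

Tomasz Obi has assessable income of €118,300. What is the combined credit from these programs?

€14,121

Low-Income Housing Credit: €118,300 is below the €133,200 cutoff, so the full €1,225 applies.
Child Care Credit: 11% of the €58,900 excess over €59,400 is €6,479; credit = €9,725 − €6,479 = €3,246.
First-Time Homebuyer Credit: income exceeds €27,800 by €90,500, which is 37 full-or-partial €2,500 increments; reduction = 37 × €200 = €7,400, leaving €2,300.
Heating Assistance Credit: €118,300 is at or below the €127,100 threshold, so the full €7,350 applies.
Total: €1,225 + €3,246 + €2,300 + €7,350 = €14,121.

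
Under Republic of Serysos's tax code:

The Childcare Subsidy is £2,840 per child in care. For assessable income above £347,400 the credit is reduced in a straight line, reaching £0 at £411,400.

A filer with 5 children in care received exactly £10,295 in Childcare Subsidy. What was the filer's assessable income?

Full credit = 5 × £2,840 = £14,200.
£10,295 is 10,295/14,200 of the full £14,200, so 3,905/14,200 of the £64,000 range has been used: income = £347,400 + £64,000 × 3,905/14,200 = £365,000.

£365,000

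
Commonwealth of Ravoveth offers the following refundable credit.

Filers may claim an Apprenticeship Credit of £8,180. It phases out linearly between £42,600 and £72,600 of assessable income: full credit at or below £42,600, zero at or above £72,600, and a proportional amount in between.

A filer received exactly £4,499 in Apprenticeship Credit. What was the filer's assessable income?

£56,100

£4,499 is 4,499/8,180 of the full £8,180, so 3,681/8,180 of the £30,000 range has been used: income = £42,600 + £30,000 × 3,681/8,180 = £56,100.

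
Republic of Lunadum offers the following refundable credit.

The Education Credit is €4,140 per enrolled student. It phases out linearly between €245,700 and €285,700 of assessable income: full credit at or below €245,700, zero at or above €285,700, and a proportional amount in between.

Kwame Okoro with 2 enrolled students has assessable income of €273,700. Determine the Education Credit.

Education Credit: base = 2 × €4,140 = €8,280. €273,700 is €28,000 into a €40,000 phase-out range, leaving 12,000/40,000 of the credit: €8,280 × 12,000/40,000 = €2,484.

€2,484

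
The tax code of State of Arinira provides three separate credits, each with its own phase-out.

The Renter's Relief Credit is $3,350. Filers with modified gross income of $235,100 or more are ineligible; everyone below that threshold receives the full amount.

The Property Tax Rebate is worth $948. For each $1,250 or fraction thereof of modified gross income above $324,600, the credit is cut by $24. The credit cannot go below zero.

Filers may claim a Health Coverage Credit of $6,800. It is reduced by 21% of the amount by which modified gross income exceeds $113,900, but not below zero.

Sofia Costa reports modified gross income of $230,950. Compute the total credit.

$4,298

Renter's Relief Credit: $230,950 is below the $235,100 cutoff, so the full $3,350 applies.
Property Tax Rebate: $230,950 is at or below the $324,600 threshold, so the full $948 applies.
Health Coverage Credit: 21% of the $117,050 excess over $113,900 is $24,580.50 ≥ base, so the credit is $0.
Total: $3,350 + $948 + $0 = $4,298.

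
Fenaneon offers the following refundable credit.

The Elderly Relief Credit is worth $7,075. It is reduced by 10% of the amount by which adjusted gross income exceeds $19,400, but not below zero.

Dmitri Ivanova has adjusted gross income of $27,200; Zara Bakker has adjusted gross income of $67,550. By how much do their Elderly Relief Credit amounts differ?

$4,035

Dmitri ($27,200): Elderly Relief Credit: 10% of the $7,800 excess over $19,400 is $780; credit = $7,075 − $780 = $6,295.
Zara ($67,550): Elderly Relief Credit: 10% of the $48,150 excess over $19,400 is $4,815; credit = $7,075 − $4,815 = $2,260.
Difference: |$6,295 − $2,260| = $4,035.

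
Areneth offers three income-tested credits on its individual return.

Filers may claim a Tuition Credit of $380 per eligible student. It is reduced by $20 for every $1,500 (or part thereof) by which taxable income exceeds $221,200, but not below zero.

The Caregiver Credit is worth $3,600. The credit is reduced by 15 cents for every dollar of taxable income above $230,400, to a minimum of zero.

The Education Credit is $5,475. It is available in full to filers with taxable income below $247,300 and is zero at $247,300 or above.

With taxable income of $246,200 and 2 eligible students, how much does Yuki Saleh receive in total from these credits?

Tuition Credit: base = 2 × $380 = $760. income exceeds $221,200 by $25,000, which is 17 full-or-partial $1,500 increments; reduction = 17 × $20 = $340, leaving $420.
Caregiver Credit: 15% of the $15,800 excess over $230,400 is $2,370; credit = $3,600 − $2,370 = $1,230.
Education Credit: $246,200 is below the $247,300 cutoff, so the full $5,475 applies.
Total: $420 + $1,230 + $5,475 = $7,125.

$7,125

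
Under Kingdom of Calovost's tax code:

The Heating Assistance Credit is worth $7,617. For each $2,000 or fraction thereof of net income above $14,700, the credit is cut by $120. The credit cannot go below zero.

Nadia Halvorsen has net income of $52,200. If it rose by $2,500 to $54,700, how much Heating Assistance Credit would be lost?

$120

At $52,200 — income exceeds $14,700 by $37,500, which is 19 full-or-partial $2,000 increments; reduction = 19 × $120 = $2,280, leaving $5,337.
At $54,700 — income exceeds $14,700 by $40,000, which is 20 full-or-partial $2,000 increments; reduction = 20 × $120 = $2,400, leaving $5,217.
Lost: $5,337 − $5,217 = $120.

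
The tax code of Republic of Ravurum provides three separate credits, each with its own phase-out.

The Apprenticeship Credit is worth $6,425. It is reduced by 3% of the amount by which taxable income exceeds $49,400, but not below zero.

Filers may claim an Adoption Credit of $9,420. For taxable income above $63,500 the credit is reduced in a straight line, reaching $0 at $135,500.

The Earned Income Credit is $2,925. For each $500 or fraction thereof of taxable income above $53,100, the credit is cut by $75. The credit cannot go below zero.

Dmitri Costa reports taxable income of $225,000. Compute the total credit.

$1,157

Apprenticeship Credit: 3% of the $175,600 excess over $49,400 is $5,268; credit = $6,425 − $5,268 = $1,157.
Adoption Credit: $225,000 is at or above $135,500, so the credit is $0.
Earned Income Credit: income exceeds $53,100 by $171,900 → 344 increments × $75 = $25,800 ≥ base, so the credit is $0.
Total: $1,157 + $0 + $0 = $1,157.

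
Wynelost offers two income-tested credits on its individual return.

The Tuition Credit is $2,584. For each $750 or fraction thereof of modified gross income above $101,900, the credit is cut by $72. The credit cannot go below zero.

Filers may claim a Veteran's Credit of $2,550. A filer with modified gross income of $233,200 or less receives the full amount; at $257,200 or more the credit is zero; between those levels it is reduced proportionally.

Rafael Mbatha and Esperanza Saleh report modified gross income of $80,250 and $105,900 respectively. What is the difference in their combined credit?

Rafael ($80,250): Tuition Credit: $80,250 is at or below the $101,900 threshold, so the full $2,584 applies. Veteran's Credit: $80,250 is at or below the $233,200 threshold, so the full $2,550 applies. total $2,584 + $2,550 = $5,134
Esperanza ($105,900): Tuition Credit: income exceeds $101,900 by $4,000, which is 6 full-or-partial $750 increments; reduction = 6 × $72 = $432, leaving $2,152. Veteran's Credit: $105,900 is at or below the $233,200 threshold, so the full $2,550 applies. total $2,152 + $2,550 = $4,702
Difference: |$5,134 − $4,702| = $432.

$432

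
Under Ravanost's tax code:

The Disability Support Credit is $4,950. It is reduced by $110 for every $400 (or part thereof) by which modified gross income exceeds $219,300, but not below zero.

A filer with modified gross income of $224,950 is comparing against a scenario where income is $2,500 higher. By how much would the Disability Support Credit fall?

At $224,950 — income exceeds $219,300 by $5,650, which is 15 full-or-partial $400 increments; reduction = 15 × $110 = $1,650, leaving $3,300.
At $227,450 — income exceeds $219,300 by $8,150, which is 21 full-or-partial $400 increments; reduction = 21 × $110 = $2,310, leaving $2,640.
Lost: $3,300 − $2,640 = $660.

$660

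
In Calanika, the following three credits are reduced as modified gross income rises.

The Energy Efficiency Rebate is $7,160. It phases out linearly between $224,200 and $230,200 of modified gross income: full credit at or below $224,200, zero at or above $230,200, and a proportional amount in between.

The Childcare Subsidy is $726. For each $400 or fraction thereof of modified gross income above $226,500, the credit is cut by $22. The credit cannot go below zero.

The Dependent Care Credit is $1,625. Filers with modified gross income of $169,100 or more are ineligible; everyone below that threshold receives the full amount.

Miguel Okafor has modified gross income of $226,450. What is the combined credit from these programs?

$5,201

Energy Efficiency Rebate: $226,450 is $2,250 into a $6,000 phase-out range, leaving 3,750/6,000 of the credit: $7,160 × 3,750/6,000 = $4,475.
Childcare Subsidy: $226,450 is at or below the $226,500 threshold, so the full $726 applies.
Dependent Care Credit: $226,450 meets or exceeds the $169,100 cutoff, so the credit is $0.
Total: $4,475 + $726 + $0 = $5,201.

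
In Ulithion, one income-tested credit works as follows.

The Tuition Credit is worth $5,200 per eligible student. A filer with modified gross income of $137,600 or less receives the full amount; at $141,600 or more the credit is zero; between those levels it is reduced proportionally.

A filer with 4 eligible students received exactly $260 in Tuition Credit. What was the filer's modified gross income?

$141,550

Full credit = 4 × $5,200 = $20,800.
$260 is 260/20,800 of the full $20,800, so 20,540/20,800 of the $4,000 range has been used: income = $137,600 + $4,000 × 20,540/20,800 = $141,550.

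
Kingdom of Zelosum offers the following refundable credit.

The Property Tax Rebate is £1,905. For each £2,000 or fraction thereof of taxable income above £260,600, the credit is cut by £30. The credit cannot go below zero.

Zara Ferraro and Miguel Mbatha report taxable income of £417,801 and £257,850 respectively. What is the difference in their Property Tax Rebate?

£1,905

Zara (£417,801): Property Tax Rebate: income exceeds £260,600 by £157,201 → 79 increments × £30 = £2,370 ≥ base, so the credit is £0.
Miguel (£257,850): Property Tax Rebate: £257,850 is at or below the £260,600 threshold, so the full £1,905 applies.
Difference: |£0 − £1,905| = £1,905.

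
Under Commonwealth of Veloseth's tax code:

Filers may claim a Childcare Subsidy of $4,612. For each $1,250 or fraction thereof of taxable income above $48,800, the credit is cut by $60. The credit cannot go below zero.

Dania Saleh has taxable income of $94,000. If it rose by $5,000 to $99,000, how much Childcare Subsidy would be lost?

$240

At $94,000 — income exceeds $48,800 by $45,200, which is 37 full-or-partial $1,250 increments; reduction = 37 × $60 = $2,220, leaving $2,392.
At $99,000 — income exceeds $48,800 by $50,200, which is 41 full-or-partial $1,250 increments; reduction = 41 × $60 = $2,460, leaving $2,152.
Lost: $2,392 − $2,152 = $240.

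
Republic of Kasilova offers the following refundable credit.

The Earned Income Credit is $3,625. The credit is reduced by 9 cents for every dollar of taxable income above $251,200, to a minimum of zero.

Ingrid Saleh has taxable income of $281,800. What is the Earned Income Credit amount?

Earned Income Credit: 9% of the $30,600 excess over $251,200 is $2,754; credit = $3,625 − $2,754 = $871.

$871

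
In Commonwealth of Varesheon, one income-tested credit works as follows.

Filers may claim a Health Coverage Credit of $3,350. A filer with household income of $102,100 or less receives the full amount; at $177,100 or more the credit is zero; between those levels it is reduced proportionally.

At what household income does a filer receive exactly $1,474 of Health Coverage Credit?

$144,100

$1,474 is 1,474/3,350 of the full $3,350, so 1,876/3,350 of the $75,000 range has been used: income = $102,100 + $75,000 × 1,876/3,350 = $144,100.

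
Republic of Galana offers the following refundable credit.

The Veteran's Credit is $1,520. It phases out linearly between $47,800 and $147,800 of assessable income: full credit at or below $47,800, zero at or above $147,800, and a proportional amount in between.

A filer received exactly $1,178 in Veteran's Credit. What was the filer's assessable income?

$1,178 is 1,178/1,520 of the full $1,520, so 342/1,520 of the $100,000 range has been used: income = $47,800 + $100,000 × 342/1,520 = $70,300.

$70,300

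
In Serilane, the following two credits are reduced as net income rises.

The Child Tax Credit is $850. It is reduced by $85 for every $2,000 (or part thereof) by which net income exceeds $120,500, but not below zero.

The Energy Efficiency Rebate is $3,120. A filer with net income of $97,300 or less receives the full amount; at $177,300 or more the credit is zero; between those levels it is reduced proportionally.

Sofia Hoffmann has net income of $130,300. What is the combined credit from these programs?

$2,258

Child Tax Credit: income exceeds $120,500 by $9,800, which is 5 full-or-partial $2,000 increments; reduction = 5 × $85 = $425, leaving $425.
Energy Efficiency Rebate: $130,300 is $33,000 into a $80,000 phase-out range, leaving 47,000/80,000 of the credit: $3,120 × 47,000/80,000 = $1,833.
Total: $425 + $1,833 = $2,258.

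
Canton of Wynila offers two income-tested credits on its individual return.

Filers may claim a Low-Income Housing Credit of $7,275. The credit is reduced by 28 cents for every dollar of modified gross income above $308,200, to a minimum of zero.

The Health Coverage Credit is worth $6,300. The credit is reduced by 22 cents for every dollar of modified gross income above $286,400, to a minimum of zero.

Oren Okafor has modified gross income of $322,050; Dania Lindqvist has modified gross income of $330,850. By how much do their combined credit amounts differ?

Oren ($322,050): Low-Income Housing Credit: 28% of the $13,850 excess over $308,200 is $3,878; credit = $7,275 − $3,878 = $3,397. Health Coverage Credit: 22% of the $35,650 excess over $286,400 is $7,843 ≥ base, so the credit is $0. total $3,397 + $0 = $3,397
Dania ($330,850): Low-Income Housing Credit: 28% of the $22,650 excess over $308,200 is $6,342; credit = $7,275 − $6,342 = $933. Health Coverage Credit: 22% of the $44,450 excess over $286,400 is $9,779 ≥ base, so the credit is $0. total $933 + $0 = $933
Difference: |$3,397 − $933| = $2,464.

$2,464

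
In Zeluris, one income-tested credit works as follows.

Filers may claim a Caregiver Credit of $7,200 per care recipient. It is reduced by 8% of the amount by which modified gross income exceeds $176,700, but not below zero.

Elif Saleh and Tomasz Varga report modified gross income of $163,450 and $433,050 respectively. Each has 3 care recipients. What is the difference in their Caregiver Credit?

Elif ($163,450): Caregiver Credit: base = 3 × $7,200 = $21,600. $163,450 is at or below the $176,700 threshold, so the full $21,600 applies.
Tomasz ($433,050): Caregiver Credit: base = 3 × $7,200 = $21,600. 8% of the $256,350 excess over $176,700 is $20,508; credit = $21,600 − $20,508 = $1,092.
Difference: |$21,600 − $1,092| = $20,508.

$20,508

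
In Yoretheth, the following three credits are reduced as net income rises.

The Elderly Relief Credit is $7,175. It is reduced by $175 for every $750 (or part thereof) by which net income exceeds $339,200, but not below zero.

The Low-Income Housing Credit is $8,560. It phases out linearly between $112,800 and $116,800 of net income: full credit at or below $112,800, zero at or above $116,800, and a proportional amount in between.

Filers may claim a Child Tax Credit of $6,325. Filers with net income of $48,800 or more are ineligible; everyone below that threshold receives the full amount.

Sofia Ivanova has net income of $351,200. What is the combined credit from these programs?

$4,375

Elderly Relief Credit: income exceeds $339,200 by $12,000, which is 16 full-or-partial $750 increments; reduction = 16 × $175 = $2,800, leaving $4,375.
Low-Income Housing Credit: $351,200 is at or above $116,800, so the credit is $0.
Child Tax Credit: $351,200 meets or exceeds the $48,800 cutoff, so the credit is $0.
Total: $4,375 + $0 + $0 = $4,375.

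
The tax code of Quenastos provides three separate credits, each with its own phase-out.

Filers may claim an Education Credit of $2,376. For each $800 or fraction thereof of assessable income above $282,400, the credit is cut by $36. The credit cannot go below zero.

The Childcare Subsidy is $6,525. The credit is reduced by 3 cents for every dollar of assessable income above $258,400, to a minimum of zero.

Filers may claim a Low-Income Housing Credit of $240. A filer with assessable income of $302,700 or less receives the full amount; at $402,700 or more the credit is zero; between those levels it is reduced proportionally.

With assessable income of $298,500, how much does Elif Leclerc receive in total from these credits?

Education Credit: income exceeds $282,400 by $16,100, which is 21 full-or-partial $800 increments; reduction = 21 × $36 = $756, leaving $1,620.
Childcare Subsidy: 3% of the $40,100 excess over $258,400 is $1,203; credit = $6,525 − $1,203 = $5,322.
Low-Income Housing Credit: $298,500 is at or below the $302,700 threshold, so the full $240 applies.
Total: $1,620 + $5,322 + $240 = $7,182.

$7,182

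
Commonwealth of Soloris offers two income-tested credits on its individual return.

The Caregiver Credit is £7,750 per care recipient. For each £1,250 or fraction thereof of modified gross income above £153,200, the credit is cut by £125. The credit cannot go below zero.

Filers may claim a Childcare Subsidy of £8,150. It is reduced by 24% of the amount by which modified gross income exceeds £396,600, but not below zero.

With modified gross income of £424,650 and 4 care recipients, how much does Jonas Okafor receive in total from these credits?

£5,168

Caregiver Credit: base = 4 × £7,750 = £31,000. income exceeds £153,200 by £271,450, which is 218 full-or-partial £1,250 increments; reduction = 218 × £125 = £27,250, leaving £3,750.
Childcare Subsidy: 24% of the £28,050 excess over £396,600 is £6,732; credit = £8,150 − £6,732 = £1,418.
Total: £3,750 + £1,418 = £5,168.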